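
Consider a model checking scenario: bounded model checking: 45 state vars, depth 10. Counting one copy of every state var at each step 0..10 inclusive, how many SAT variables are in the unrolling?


BMC unrolls to depth k, creating one copy of each state var for steps 0..k.
Step count = 10 + 1 = 11 (steps 0 through 10)
Vars per step = 45
Total = 45 * 11 = 495

495


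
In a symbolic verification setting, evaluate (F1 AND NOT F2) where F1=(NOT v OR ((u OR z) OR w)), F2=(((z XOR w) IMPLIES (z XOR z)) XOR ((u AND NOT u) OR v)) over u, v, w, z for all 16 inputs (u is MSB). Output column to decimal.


F1 = (NOT v OR ((u OR z) OR w))
F2 = (((z XOR w) IMPLIES (z XOR z)) XOR ((u AND NOT u) OR v))
Counterexample to F1=>F2 is where F1=1 and F2=0.
Evaluate each row (bits = u,v,w,z, MSB first):
  row 0 [0000]: F1=1 F2=1 -> F1&~F2 -> 0
  row 1 [0001]: F1=1 F2=0 -> F1&~F2 -> 1
  row 2 [0010]: F1=1 F2=0 -> F1&~F2 -> 1
  row 3 [0011]: F1=1 F2=1 -> F1&~F2 -> 0
  row 4 [0100]: F1=0 F2=0 -> F1&~F2 -> 0
  row 5 [0101]: F1=1 F2=1 -> F1&~F2 -> 0
  row 6 [0110]: F1=1 F2=1 -> F1&~F2 -> 0
  row 7 [0111]: F1=1 F2=0 -> F1&~F2 -> 1
  row 8 [1000]: F1=1 F2=1 -> F1&~F2 -> 0
  row 9 [1001]: F1=1 F2=0 -> F1&~F2 -> 1
  row 10 [1010]: F1=1 F2=0 -> F1&~F2 -> 1
  row 11 [1011]: F1=1 F2=1 -> F1&~F2 -> 0
  row 12 [1100]: F1=1 F2=0 -> F1&~F2 -> 1
  row 13 [1101]: F1=1 F2=1 -> F1&~F2 -> 0
  row 14 [1110]: F1=1 F2=1 -> F1&~F2 -> 0
  row 15 [1111]: F1=1 F2=0 -> F1&~F2 -> 1
Full result column, 4 rows per line (u,v fixed per line; w,z runs 00..11 left to right):
  rows 0-3 [u,v=00]: 0110  = hex 6
  rows 4-7 [u,v=01]: 0001  = hex 1
  rows 8-11 [u,v=10]: 0110  = hex 6
  rows 12-15 [u,v=11]: 1001  = hex 9
Counterexample vector (row 0 .. row 15) = 0110000101101001
Output column grouped in 4s = 0110 0001 0110 1001 = 0x6169
Convert to decimal digit by digit (value = value*16 + digit):
  6 -> 6
  6*16 + 1 = 97
  97*16 + 6 = 1558
  1558*16 + 9 = 24937
Decimal = 24937

24937


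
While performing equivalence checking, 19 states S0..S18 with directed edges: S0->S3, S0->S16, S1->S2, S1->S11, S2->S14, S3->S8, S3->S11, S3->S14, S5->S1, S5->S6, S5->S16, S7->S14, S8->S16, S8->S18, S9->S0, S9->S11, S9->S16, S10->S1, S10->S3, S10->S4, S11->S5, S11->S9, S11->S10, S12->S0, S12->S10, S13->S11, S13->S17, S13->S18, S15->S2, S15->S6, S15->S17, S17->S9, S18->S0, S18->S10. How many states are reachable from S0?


BFS from S0:
  layer 0: {S0}
  layer 1: {S3, S16}
  layer 2: {S8, S11, S14}
  layer 3: {S5, S9, S10, S18}
  layer 4: {S1, S4, S6}
  layer 5: {S2}
Reachable set: {S0, S1, S2, S3, S4, S5, S6, S8, S9, S10, S11, S14, S16, S18}
Count = 14

14


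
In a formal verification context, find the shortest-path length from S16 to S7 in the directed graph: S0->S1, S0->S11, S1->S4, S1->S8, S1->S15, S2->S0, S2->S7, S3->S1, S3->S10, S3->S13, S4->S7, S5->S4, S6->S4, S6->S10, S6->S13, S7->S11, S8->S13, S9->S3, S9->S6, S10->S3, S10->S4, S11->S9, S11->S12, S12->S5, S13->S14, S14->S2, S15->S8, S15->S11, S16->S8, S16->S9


BFS layer-by-layer from S16:
  dist 0: {S16}
  dist 1: {S8, S9}
  dist 2: {S3, S6, S13}
  dist 3: {S1, S4, S10, S14}
  dist 4: {S2, S7, S15}
  -> S7 reached at distance 4
Shortest path length = 4

4


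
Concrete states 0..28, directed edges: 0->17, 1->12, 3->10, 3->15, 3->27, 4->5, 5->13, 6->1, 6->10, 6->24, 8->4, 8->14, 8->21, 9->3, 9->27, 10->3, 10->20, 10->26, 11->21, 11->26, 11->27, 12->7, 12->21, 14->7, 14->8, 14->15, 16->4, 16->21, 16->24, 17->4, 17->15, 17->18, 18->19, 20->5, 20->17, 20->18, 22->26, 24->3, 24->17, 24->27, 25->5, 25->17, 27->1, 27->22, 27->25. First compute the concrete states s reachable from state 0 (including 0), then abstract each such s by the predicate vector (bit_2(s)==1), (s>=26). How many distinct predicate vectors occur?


BFS from 0:
Concrete reachable: {0, 4, 5, 13, 15, 17, 18, 19}
Abstract via predicates (bit_2(s)==1), (s>=26):
  (0,0) <- {0, 17, 18, 19}
  (1,0) <- {4, 5, 13, 15}
Distinct abstract states = 2

2


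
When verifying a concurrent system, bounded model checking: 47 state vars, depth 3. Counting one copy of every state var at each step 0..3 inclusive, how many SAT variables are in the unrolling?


BMC unrolls to depth k, creating one copy of each state var for steps 0..k.
Step count = 3 + 1 = 4 (steps 0 through 3)
Vars per step = 47
Total = 47 * 4 = 188

188


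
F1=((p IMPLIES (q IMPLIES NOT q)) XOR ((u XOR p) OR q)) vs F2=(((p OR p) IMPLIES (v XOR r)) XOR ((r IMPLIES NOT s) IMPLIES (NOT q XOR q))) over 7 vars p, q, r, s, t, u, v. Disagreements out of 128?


F1 = ((p IMPLIES (q IMPLIES NOT q)) XOR ((u XOR p) OR q))
F2 = (((p OR p) IMPLIES (v XOR r)) XOR ((r IMPLIES NOT s) IMPLIES (NOT q XOR q)))
Evaluate both on each of 128 rows (bits = p,q,r,s,t,u,v):
  row 0 [0000000]: F1=1 F2=0 (differ) -> 1
  row 1 [0000001]: F1=1 F2=0 (differ) -> 1
  row 2 [0000010]: F1=0 F2=0 -> 0
  row 3 [0000011]: F1=0 F2=0 -> 0
  row 4 [0000100]: F1=1 F2=0 (differ) -> 1
  (every remaining row is evaluated the same way; all 128 results are listed next)
Full result column, 8 rows per line (p,q,r,s fixed per line; t,u,v runs 000..111 left to right):
  rows 0-7 [p,q,r,s=0000]: 11001100  (ones: 4)
  rows 8-15 [p,q,r,s=0001]: 11001100  (ones: 4)
  rows 16-23 [p,q,r,s=0010]: 11001100  (ones: 4)
  rows 24-31 [p,q,r,s=0011]: 11001100  (ones: 4)
  rows 32-39 [p,q,r,s=0100]: 00000000  (ones: 0)
  rows 40-47 [p,q,r,s=0101]: 00000000  (ones: 0)
  rows 48-55 [p,q,r,s=0110]: 00000000  (ones: 0)
  rows 56-63 [p,q,r,s=0111]: 00000000  (ones: 0)
  rows 64-71 [p,q,r,s=1000]: 10011001  (ones: 4)
  rows 72-79 [p,q,r,s=1001]: 10011001  (ones: 4)
  rows 80-87 [p,q,r,s=1010]: 01100110  (ones: 4)
  rows 88-95 [p,q,r,s=1011]: 01100110  (ones: 4)
  rows 96-103 [p,q,r,s=1100]: 01010101  (ones: 4)
  rows 104-111 [p,q,r,s=1101]: 01010101  (ones: 4)
  rows 112-119 [p,q,r,s=1110]: 10101010  (ones: 4)
  rows 120-127 [p,q,r,s=1111]: 10101010  (ones: 4)
Disagreements = 4+4+4+4+0+0+0+0+4+4+4+4+4+4+4+4 = 48

48


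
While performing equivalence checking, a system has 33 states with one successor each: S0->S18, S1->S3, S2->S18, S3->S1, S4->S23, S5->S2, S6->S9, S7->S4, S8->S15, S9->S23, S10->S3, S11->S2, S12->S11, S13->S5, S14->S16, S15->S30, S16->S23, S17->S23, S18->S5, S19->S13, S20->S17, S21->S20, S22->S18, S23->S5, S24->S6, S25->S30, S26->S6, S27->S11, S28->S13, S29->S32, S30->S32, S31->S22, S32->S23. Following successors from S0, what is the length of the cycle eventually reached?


Trace from S0 until a state repeats:
  S0 -> S18 -> S5 -> S2 -> S18
S18 first seen at step 1, revisited at step 4.
Cycle length = 4 - 1 = 3

3


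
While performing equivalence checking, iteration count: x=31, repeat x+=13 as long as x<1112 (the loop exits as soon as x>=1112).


Step 1: x goes from 31 toward 1112 by 13; the body runs while x<1112, so iterations = ceil((bound-start)/step)
Step 2: Distance=1081
Step 3: ceil(1081/13)=84

84


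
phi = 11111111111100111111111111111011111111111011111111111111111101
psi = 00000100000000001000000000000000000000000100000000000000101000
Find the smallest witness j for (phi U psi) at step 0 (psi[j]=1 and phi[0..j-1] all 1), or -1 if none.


(phi U psi) at 0: need smallest j with psi[j]=1 and phi[i]=1 for all i in [0,j).
Scan from step 0:
  step 0: phi=1, psi=0 -> continue
  step 1: phi=1, psi=0 -> continue
  step 2: phi=1, psi=0 -> continue
  step 3: phi=1, psi=0 -> continue
  step 5: psi=1 and phi held for [0,5) -> witness found
Witness step = 5

5


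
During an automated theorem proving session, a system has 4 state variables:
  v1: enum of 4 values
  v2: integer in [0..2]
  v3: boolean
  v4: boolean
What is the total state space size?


State space = product of domain sizes of all variables.
Domain sizes:
  v1 (enum of 4 values): 4
  v2 (integer in [0..2]): 3
  v3 (boolean): 2
  v4 (boolean): 2
Product = 4 * 3 * 2 * 2 = 48

48


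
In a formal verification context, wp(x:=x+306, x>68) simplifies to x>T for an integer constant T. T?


Formula: wp(x:=E, P) = P[E/x] (substitute E for x in postcondition)
Step 1: Postcondition: x>68
Step 2: Substitute x+306 for x: x+306>68
Step 3: Solve for x: x > 68-306 = -238

-238


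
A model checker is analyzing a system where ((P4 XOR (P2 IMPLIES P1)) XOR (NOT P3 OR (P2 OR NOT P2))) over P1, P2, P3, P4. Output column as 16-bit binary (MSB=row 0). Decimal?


Formula: ((P4 XOR (P2 IMPLIES P1)) XOR (NOT P3 OR (P2 OR NOT P2))) over P1, P2, P3, P4 (16 rows)
Evaluate each row (bits = P1,P2,P3,P4, MSB first):
  row 0 [0000]: ((0 XOR (0 IMPLIES 0)) XOR (NOT 0 OR (0 OR NOT 0))) -> 0
  row 1 [0001]: ((1 XOR (0 IMPLIES 0)) XOR (NOT 0 OR (0 OR NOT 0))) -> 1
  row 2 [0010]: ((0 XOR (0 IMPLIES 0)) XOR (NOT 1 OR (0 OR NOT 0))) -> 0
  row 3 [0011]: ((1 XOR (0 IMPLIES 0)) XOR (NOT 1 OR (0 OR NOT 0))) -> 1
  row 4 [0100]: ((0 XOR (1 IMPLIES 0)) XOR (NOT 0 OR (1 OR NOT 1))) -> 1
  row 5 [0101]: ((1 XOR (1 IMPLIES 0)) XOR (NOT 0 OR (1 OR NOT 1))) -> 0
  row 6 [0110]: ((0 XOR (1 IMPLIES 0)) XOR (NOT 1 OR (1 OR NOT 1))) -> 1
  row 7 [0111]: ((1 XOR (1 IMPLIES 0)) XOR (NOT 1 OR (1 OR NOT 1))) -> 0
  row 8 [1000]: ((0 XOR (0 IMPLIES 1)) XOR (NOT 0 OR (0 OR NOT 0))) -> 0
  row 9 [1001]: ((1 XOR (0 IMPLIES 1)) XOR (NOT 0 OR (0 OR NOT 0))) -> 1
  row 10 [1010]: ((0 XOR (0 IMPLIES 1)) XOR (NOT 1 OR (0 OR NOT 0))) -> 0
  row 11 [1011]: ((1 XOR (0 IMPLIES 1)) XOR (NOT 1 OR (0 OR NOT 0))) -> 1
  row 12 [1100]: ((0 XOR (1 IMPLIES 1)) XOR (NOT 0 OR (1 OR NOT 1))) -> 0
  row 13 [1101]: ((1 XOR (1 IMPLIES 1)) XOR (NOT 0 OR (1 OR NOT 1))) -> 1
  row 14 [1110]: ((0 XOR (1 IMPLIES 1)) XOR (NOT 1 OR (1 OR NOT 1))) -> 0
  row 15 [1111]: ((1 XOR (1 IMPLIES 1)) XOR (NOT 1 OR (1 OR NOT 1))) -> 1
Full result column, 4 rows per line (P1,P2 fixed per line; P3,P4 runs 00..11 left to right):
  rows 0-3 [P1,P2=00]: 0101  = hex 5
  rows 4-7 [P1,P2=01]: 1010  = hex A
  rows 8-11 [P1,P2=10]: 0101  = hex 5
  rows 12-15 [P1,P2=11]: 0101  = hex 5
Output column (row 0 .. row 15) = 0101101001010101
Output column grouped in 4s = 0101 1010 0101 0101 = 0x5A55
Convert to decimal digit by digit (value = value*16 + digit):
  5 -> 5
  5*16 + 10 (A) = 90
  90*16 + 5 = 1445
  1445*16 + 5 = 23125
Decimal = 23125

23125


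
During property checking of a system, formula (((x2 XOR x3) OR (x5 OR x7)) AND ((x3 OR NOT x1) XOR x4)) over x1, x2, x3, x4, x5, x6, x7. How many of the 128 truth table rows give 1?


Formula: (((x2 XOR x3) OR (x5 OR x7)) AND ((x3 OR NOT x1) XOR x4)) over 7 vars (128 rows)
Evaluate each row (x1, x2, x3, x4, x5, x6, x7 as bits, MSB first):
  row 0 [0000000]: (((0 XOR 0) OR (0 OR 0)) AND ((0 OR NOT 0) XOR 0)) -> 0
  row 1 [0000001]: (((0 XOR 0) OR (0 OR 1)) AND ((0 OR NOT 0) XOR 0)) -> 1
  row 2 [0000010]: (((0 XOR 0) OR (0 OR 0)) AND ((0 OR NOT 0) XOR 0)) -> 0
  row 3 [0000011]: (((0 XOR 0) OR (0 OR 1)) AND ((0 OR NOT 0) XOR 0)) -> 1
  row 4 [0000100]: (((0 XOR 0) OR (1 OR 0)) AND ((0 OR NOT 0) XOR 0)) -> 1
  (every remaining row is evaluated the same way; all 128 results are listed next)
Full result column, 8 rows per line (x1,x2,x3,x4 fixed per line; x5,x6,x7 runs 000..111 left to right):
  rows 0-7 [x1,x2,x3,x4=0000]: 01011111  (ones: 6)
  rows 8-15 [x1,x2,x3,x4=0001]: 00000000  (ones: 0)
  rows 16-23 [x1,x2,x3,x4=0010]: 11111111  (ones: 8)
  rows 24-31 [x1,x2,x3,x4=0011]: 00000000  (ones: 0)
  rows 32-39 [x1,x2,x3,x4=0100]: 11111111  (ones: 8)
  rows 40-47 [x1,x2,x3,x4=0101]: 00000000  (ones: 0)
  rows 48-55 [x1,x2,x3,x4=0110]: 01011111  (ones: 6)
  rows 56-63 [x1,x2,x3,x4=0111]: 00000000  (ones: 0)
  rows 64-71 [x1,x2,x3,x4=1000]: 00000000  (ones: 0)
  rows 72-79 [x1,x2,x3,x4=1001]: 01011111  (ones: 6)
  rows 80-87 [x1,x2,x3,x4=1010]: 11111111  (ones: 8)
  rows 88-95 [x1,x2,x3,x4=1011]: 00000000  (ones: 0)
  rows 96-103 [x1,x2,x3,x4=1100]: 00000000  (ones: 0)
  rows 104-111 [x1,x2,x3,x4=1101]: 11111111  (ones: 8)
  rows 112-119 [x1,x2,x3,x4=1110]: 01011111  (ones: 6)
  rows 120-127 [x1,x2,x3,x4=1111]: 00000000  (ones: 0)
Count of 1-rows = 6+0+8+0+8+0+6+0+0+6+8+0+0+8+6+0 = 56

56


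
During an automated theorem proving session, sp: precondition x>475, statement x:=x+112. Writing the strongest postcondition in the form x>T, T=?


Formula: sp(P, x:=E) = exists old_x. (x = E[old_x/x]) AND P[old_x/x] (old_x is the value of x before the assignment; eliminate old_x by solving x = E[old_x/x] for old_x)
Step 1: Precondition P: x>475, i.e. old_x > 475
Step 2: Assignment gives x = old_x + 112, so old_x = x - 112
Step 3: Substitute into P: x - 112 > 475
Step 4: Simplify: x > 475+112 = 587

587


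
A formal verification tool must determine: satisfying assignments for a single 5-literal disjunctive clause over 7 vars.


Step 1: Total=2^7=128
Step 2: Unsat when all 5 false: 2^2=4
Step 3: Sat=128-4=124

124


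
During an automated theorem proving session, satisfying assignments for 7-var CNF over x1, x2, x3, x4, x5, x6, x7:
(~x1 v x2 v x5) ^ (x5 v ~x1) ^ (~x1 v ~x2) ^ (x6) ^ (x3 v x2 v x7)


CNF with 5 clauses over 7 vars (128 assignments).
An assignment satisfies CNF iff every clause has >=1 true literal.
Check each row (bits = x1,x2,x3,x4,x5,x6,x7; clause T/F shown):
  row 0 [0000000]: clauses=TTTFF -> 0
  row 1 [0000001]: clauses=TTTFT -> 0
  row 2 [0000010]: clauses=TTTTF -> 0
  row 3 [0000011]: clauses=TTTTT -> 1
  row 4 [0000100]: clauses=TTTFF -> 0
  (every remaining row is evaluated the same way; all 128 results are listed next)
Full result column, 8 rows per line (x1,x2,x3,x4 fixed per line; x5,x6,x7 runs 000..111 left to right):
  rows 0-7 [x1,x2,x3,x4=0000]: 00010001  (ones: 2)
  rows 8-15 [x1,x2,x3,x4=0001]: 00010001  (ones: 2)
  rows 16-23 [x1,x2,x3,x4=0010]: 00110011  (ones: 4)
  rows 24-31 [x1,x2,x3,x4=0011]: 00110011  (ones: 4)
  rows 32-39 [x1,x2,x3,x4=0100]: 00110011  (ones: 4)
  rows 40-47 [x1,x2,x3,x4=0101]: 00110011  (ones: 4)
  rows 48-55 [x1,x2,x3,x4=0110]: 00110011  (ones: 4)
  rows 56-63 [x1,x2,x3,x4=0111]: 00110011  (ones: 4)
  rows 64-71 [x1,x2,x3,x4=1000]: 00000001  (ones: 1)
  rows 72-79 [x1,x2,x3,x4=1001]: 00000001  (ones: 1)
  rows 80-87 [x1,x2,x3,x4=1010]: 00000011  (ones: 2)
  rows 88-95 [x1,x2,x3,x4=1011]: 00000011  (ones: 2)
  rows 96-103 [x1,x2,x3,x4=1100]: 00000000  (ones: 0)
  rows 104-111 [x1,x2,x3,x4=1101]: 00000000  (ones: 0)
  rows 112-119 [x1,x2,x3,x4=1110]: 00000000  (ones: 0)
  rows 120-127 [x1,x2,x3,x4=1111]: 00000000  (ones: 0)
Satisfying assignments = 2+2+4+4+4+4+4+4+1+1+2+2+0+0+0+0 = 34

34


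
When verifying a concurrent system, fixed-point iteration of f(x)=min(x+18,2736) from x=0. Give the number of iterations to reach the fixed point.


Step 1: x=0, cap=2736, increment=18
Step 2: x grows by 18 each step until capped at 2736; fixed point is x=2736
Step 3: iterations = ceil(2736/18) = 152

152


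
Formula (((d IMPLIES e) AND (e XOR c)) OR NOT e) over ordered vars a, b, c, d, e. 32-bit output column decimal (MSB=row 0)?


Formula: (((d IMPLIES e) AND (e XOR c)) OR NOT e) over a, b, c, d, e (32 rows)
Evaluate each row (bits = a,b,c,d,e, MSB first):
  row 0 [00000]: (((0 IMPLIES 0) AND (0 XOR 0)) OR NOT 0) -> 1
  row 1 [00001]: (((0 IMPLIES 1) AND (1 XOR 0)) OR NOT 1) -> 1
  row 2 [00010]: (((1 IMPLIES 0) AND (0 XOR 0)) OR NOT 0) -> 1
  row 3 [00011]: (((1 IMPLIES 1) AND (1 XOR 0)) OR NOT 1) -> 1
  row 4 [00100]: (((0 IMPLIES 0) AND (0 XOR 1)) OR NOT 0) -> 1
  row 5 [00101]: (((0 IMPLIES 1) AND (1 XOR 1)) OR NOT 1) -> 0
  row 6 [00110]: (((1 IMPLIES 0) AND (0 XOR 1)) OR NOT 0) -> 1
  row 7 [00111]: (((1 IMPLIES 1) AND (1 XOR 1)) OR NOT 1) -> 0
  row 8 [01000]: (((0 IMPLIES 0) AND (0 XOR 0)) OR NOT 0) -> 1
  row 9 [01001]: (((0 IMPLIES 1) AND (1 XOR 0)) OR NOT 1) -> 1
  row 10 [01010]: (((1 IMPLIES 0) AND (0 XOR 0)) OR NOT 0) -> 1
  row 11 [01011]: (((1 IMPLIES 1) AND (1 XOR 0)) OR NOT 1) -> 1
  row 12 [01100]: (((0 IMPLIES 0) AND (0 XOR 1)) OR NOT 0) -> 1
  row 13 [01101]: (((0 IMPLIES 1) AND (1 XOR 1)) OR NOT 1) -> 0
  row 14 [01110]: (((1 IMPLIES 0) AND (0 XOR 1)) OR NOT 0) -> 1
  row 15 [01111]: (((1 IMPLIES 1) AND (1 XOR 1)) OR NOT 1) -> 0
  row 16 [10000]: (((0 IMPLIES 0) AND (0 XOR 0)) OR NOT 0) -> 1
  row 17 [10001]: (((0 IMPLIES 1) AND (1 XOR 0)) OR NOT 1) -> 1
  row 18 [10010]: (((1 IMPLIES 0) AND (0 XOR 0)) OR NOT 0) -> 1
  row 19 [10011]: (((1 IMPLIES 1) AND (1 XOR 0)) OR NOT 1) -> 1
  row 20 [10100]: (((0 IMPLIES 0) AND (0 XOR 1)) OR NOT 0) -> 1
  row 21 [10101]: (((0 IMPLIES 1) AND (1 XOR 1)) OR NOT 1) -> 0
  row 22 [10110]: (((1 IMPLIES 0) AND (0 XOR 1)) OR NOT 0) -> 1
  row 23 [10111]: (((1 IMPLIES 1) AND (1 XOR 1)) OR NOT 1) -> 0
  row 24 [11000]: (((0 IMPLIES 0) AND (0 XOR 0)) OR NOT 0) -> 1
  row 25 [11001]: (((0 IMPLIES 1) AND (1 XOR 0)) OR NOT 1) -> 1
  row 26 [11010]: (((1 IMPLIES 0) AND (0 XOR 0)) OR NOT 0) -> 1
  row 27 [11011]: (((1 IMPLIES 1) AND (1 XOR 0)) OR NOT 1) -> 1
  row 28 [11100]: (((0 IMPLIES 0) AND (0 XOR 1)) OR NOT 0) -> 1
  row 29 [11101]: (((0 IMPLIES 1) AND (1 XOR 1)) OR NOT 1) -> 0
  row 30 [11110]: (((1 IMPLIES 0) AND (0 XOR 1)) OR NOT 0) -> 1
  row 31 [11111]: (((1 IMPLIES 1) AND (1 XOR 1)) OR NOT 1) -> 0
Full result column, 4 rows per line (a,b,c fixed per line; d,e runs 00..11 left to right):
  rows 0-3 [a,b,c=000]: 1111  = hex F
  rows 4-7 [a,b,c=001]: 1010  = hex A
  rows 8-11 [a,b,c=010]: 1111  = hex F
  rows 12-15 [a,b,c=011]: 1010  = hex A
  rows 16-19 [a,b,c=100]: 1111  = hex F
  rows 20-23 [a,b,c=101]: 1010  = hex A
  rows 24-27 [a,b,c=110]: 1111  = hex F
  rows 28-31 [a,b,c=111]: 1010  = hex A
Output column (row 0 .. row 31) = 11111010111110101111101011111010
Output column grouped in 4s = 1111 1010 1111 1010 1111 1010 1111 1010 = 0xFAFAFAFA
Convert to decimal digit by digit (value = value*16 + digit):
  F -> 15
  15*16 + 10 (A) = 250
  250*16 + 15 (F) = 4015
  4015*16 + 10 (A) = 64250
  64250*16 + 15 (F) = 1028015
  1028015*16 + 10 (A) = 16448250
  16448250*16 + 15 (F) = 263172015
  263172015*16 + 10 (A) = 4210752250
Decimal = 4210752250

4210752250


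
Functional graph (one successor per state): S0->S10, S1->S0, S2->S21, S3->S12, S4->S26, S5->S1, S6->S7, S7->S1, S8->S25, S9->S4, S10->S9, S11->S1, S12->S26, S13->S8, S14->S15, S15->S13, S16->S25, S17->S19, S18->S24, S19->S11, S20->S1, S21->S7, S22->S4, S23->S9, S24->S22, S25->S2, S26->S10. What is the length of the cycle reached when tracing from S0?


Trace from S0 until a state repeats:
  S0 -> S10 -> S9 -> S4 -> S26 -> S10
S10 first seen at step 1, revisited at step 5.
Cycle length = 5 - 1 = 4

4


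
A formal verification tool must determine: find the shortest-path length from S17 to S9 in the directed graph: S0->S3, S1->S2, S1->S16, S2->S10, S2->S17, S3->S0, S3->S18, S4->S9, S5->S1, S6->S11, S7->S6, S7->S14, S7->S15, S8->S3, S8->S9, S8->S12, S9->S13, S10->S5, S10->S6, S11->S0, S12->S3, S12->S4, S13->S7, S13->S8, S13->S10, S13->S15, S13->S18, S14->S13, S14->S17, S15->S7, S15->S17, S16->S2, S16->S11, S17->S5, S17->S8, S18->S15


BFS layer-by-layer from S17:
  dist 0: {S17}
  dist 1: {S5, S8}
  dist 2: {S1, S3, S9, S12}
  -> S9 reached at distance 2
Shortest path length = 2

2


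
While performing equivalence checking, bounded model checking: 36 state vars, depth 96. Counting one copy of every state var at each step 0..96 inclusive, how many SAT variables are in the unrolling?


BMC unrolls to depth k, creating one copy of each state var for steps 0..k.
Step count = 96 + 1 = 97 (steps 0 through 96)
Vars per step = 36
Total = 36 * 97 = 3492

3492


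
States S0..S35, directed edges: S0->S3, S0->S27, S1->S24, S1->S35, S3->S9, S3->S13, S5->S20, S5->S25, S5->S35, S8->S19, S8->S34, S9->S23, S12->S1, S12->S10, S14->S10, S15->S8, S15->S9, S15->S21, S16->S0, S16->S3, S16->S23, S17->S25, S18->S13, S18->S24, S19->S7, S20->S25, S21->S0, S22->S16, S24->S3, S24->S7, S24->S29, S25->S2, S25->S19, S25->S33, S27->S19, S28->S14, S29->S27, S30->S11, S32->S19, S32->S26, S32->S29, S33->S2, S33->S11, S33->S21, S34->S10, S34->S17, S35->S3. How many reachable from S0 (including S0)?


BFS from S0:
  layer 0: {S0}
  layer 1: {S3, S27}
  layer 2: {S9, S13, S19}
  layer 3: {S7, S23}
Reachable set: {S0, S3, S7, S9, S13, S19, S23, S27}
Count = 8

8


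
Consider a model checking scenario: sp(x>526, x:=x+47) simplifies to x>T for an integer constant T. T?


Formula: sp(P, x:=E) = exists old_x. (x = E[old_x/x]) AND P[old_x/x] (old_x is the value of x before the assignment; eliminate old_x by solving x = E[old_x/x] for old_x)
Step 1: Precondition P: x>526, i.e. old_x > 526
Step 2: Assignment gives x = old_x + 47, so old_x = x - 47
Step 3: Substitute into P: x - 47 > 526
Step 4: Simplify: x > 526+47 = 573

573


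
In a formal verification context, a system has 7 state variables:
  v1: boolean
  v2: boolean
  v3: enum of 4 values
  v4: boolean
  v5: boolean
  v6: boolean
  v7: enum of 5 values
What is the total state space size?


State space = product of domain sizes of all variables.
Domain sizes:
  v1 (boolean): 2
  v2 (boolean): 2
  v3 (enum of 4 values): 4
  v4 (boolean): 2
  v5 (boolean): 2
  v6 (boolean): 2
  v7 (enum of 5 values): 5
Product = 2 * 2 * 4 * 2 * 2 * 2 * 5 = 640

640


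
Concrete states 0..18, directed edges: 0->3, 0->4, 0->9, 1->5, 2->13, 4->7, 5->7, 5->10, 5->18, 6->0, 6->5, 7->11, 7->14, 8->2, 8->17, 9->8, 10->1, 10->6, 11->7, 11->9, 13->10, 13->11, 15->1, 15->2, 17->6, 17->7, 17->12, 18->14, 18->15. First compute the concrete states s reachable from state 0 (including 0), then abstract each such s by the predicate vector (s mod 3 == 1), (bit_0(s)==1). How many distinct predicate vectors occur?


BFS from 0:
Concrete reachable: {0, 1, 2, 3, 4, 5, 6, 7, 8, 9, 10, 11, 12, 13, 14, 15, 17, 18}
Abstract via predicates (s mod 3 == 1), (bit_0(s)==1):
  (0,0) <- {0, 2, 6, 8, 12, 14, 18}
  (0,1) <- {3, 5, 9, 11, 15, 17}
  (1,0) <- {4, 10}
  (1,1) <- {1, 7, 13}
Distinct abstract states = 4

4


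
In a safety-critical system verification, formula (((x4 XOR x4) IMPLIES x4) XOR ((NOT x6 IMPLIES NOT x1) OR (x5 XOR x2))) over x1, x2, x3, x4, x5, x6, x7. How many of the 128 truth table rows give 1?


Formula: (((x4 XOR x4) IMPLIES x4) XOR ((NOT x6 IMPLIES NOT x1) OR (x5 XOR x2))) over 7 vars (128 rows)
Evaluate each row (x1, x2, x3, x4, x5, x6, x7 as bits, MSB first):
  row 0 [0000000]: (((0 XOR 0) IMPLIES 0) XOR ((NOT 0 IMPLIES NOT 0) OR (0 XOR 0))) -> 0
  row 1 [0000001]: (((0 XOR 0) IMPLIES 0) XOR ((NOT 0 IMPLIES NOT 0) OR (0 XOR 0))) -> 0
  row 2 [0000010]: (((0 XOR 0) IMPLIES 0) XOR ((NOT 1 IMPLIES NOT 0) OR (0 XOR 0))) -> 0
  row 3 [0000011]: (((0 XOR 0) IMPLIES 0) XOR ((NOT 1 IMPLIES NOT 0) OR (0 XOR 0))) -> 0
  row 4 [0000100]: (((0 XOR 0) IMPLIES 0) XOR ((NOT 0 IMPLIES NOT 0) OR (1 XOR 0))) -> 0
  (every remaining row is evaluated the same way; all 128 results are listed next)
Full result column, 8 rows per line (x1,x2,x3,x4 fixed per line; x5,x6,x7 runs 000..111 left to right):
  rows 0-7 [x1,x2,x3,x4=0000]: 00000000  (ones: 0)
  rows 8-15 [x1,x2,x3,x4=0001]: 00000000  (ones: 0)
  rows 16-23 [x1,x2,x3,x4=0010]: 00000000  (ones: 0)
  rows 24-31 [x1,x2,x3,x4=0011]: 00000000  (ones: 0)
  rows 32-39 [x1,x2,x3,x4=0100]: 00000000  (ones: 0)
  rows 40-47 [x1,x2,x3,x4=0101]: 00000000  (ones: 0)
  rows 48-55 [x1,x2,x3,x4=0110]: 00000000  (ones: 0)
  rows 56-63 [x1,x2,x3,x4=0111]: 00000000  (ones: 0)
  rows 64-71 [x1,x2,x3,x4=1000]: 11000000  (ones: 2)
  rows 72-79 [x1,x2,x3,x4=1001]: 11000000  (ones: 2)
  rows 80-87 [x1,x2,x3,x4=1010]: 11000000  (ones: 2)
  rows 88-95 [x1,x2,x3,x4=1011]: 11000000  (ones: 2)
  rows 96-103 [x1,x2,x3,x4=1100]: 00001100  (ones: 2)
  rows 104-111 [x1,x2,x3,x4=1101]: 00001100  (ones: 2)
  rows 112-119 [x1,x2,x3,x4=1110]: 00001100  (ones: 2)
  rows 120-127 [x1,x2,x3,x4=1111]: 00001100  (ones: 2)
Count of 1-rows = 0+0+0+0+0+0+0+0+2+2+2+2+2+2+2+2 = 16

16


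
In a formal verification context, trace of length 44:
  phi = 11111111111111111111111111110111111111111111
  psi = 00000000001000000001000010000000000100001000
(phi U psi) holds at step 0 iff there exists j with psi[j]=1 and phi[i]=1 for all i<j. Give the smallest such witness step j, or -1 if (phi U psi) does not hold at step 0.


(phi U psi) at 0: need smallest j with psi[j]=1 and phi[i]=1 for all i in [0,j).
Scan from step 0:
  step 0: phi=1, psi=0 -> continue
  step 1: phi=1, psi=0 -> continue
  step 2: phi=1, psi=0 -> continue
  step 3: phi=1, psi=0 -> continue
  step 10: psi=1 and phi held for [0,10) -> witness found
Witness step = 10

10


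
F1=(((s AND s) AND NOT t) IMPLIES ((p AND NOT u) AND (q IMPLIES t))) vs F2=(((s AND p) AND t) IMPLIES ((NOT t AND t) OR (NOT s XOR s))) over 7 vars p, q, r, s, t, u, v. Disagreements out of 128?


F1 = (((s AND s) AND NOT t) IMPLIES ((p AND NOT u) AND (q IMPLIES t)))
F2 = (((s AND p) AND t) IMPLIES ((NOT t AND t) OR (NOT s XOR s)))
Evaluate both on each of 128 rows (bits = p,q,r,s,t,u,v):
  row 0 [0000000]: F1=1 F2=1 -> 0
  row 1 [0000001]: F1=1 F2=1 -> 0
  row 2 [0000010]: F1=1 F2=1 -> 0
  row 3 [0000011]: F1=1 F2=1 -> 0
  row 4 [0000100]: F1=1 F2=1 -> 0
  (every remaining row is evaluated the same way; all 128 results are listed next)
Full result column, 8 rows per line (p,q,r,s fixed per line; t,u,v runs 000..111 left to right):
  rows 0-7 [p,q,r,s=0000]: 00000000  (ones: 0)
  rows 8-15 [p,q,r,s=0001]: 11110000  (ones: 4)
  rows 16-23 [p,q,r,s=0010]: 00000000  (ones: 0)
  rows 24-31 [p,q,r,s=0011]: 11110000  (ones: 4)
  rows 32-39 [p,q,r,s=0100]: 00000000  (ones: 0)
  rows 40-47 [p,q,r,s=0101]: 11110000  (ones: 4)
  rows 48-55 [p,q,r,s=0110]: 00000000  (ones: 0)
  rows 56-63 [p,q,r,s=0111]: 11110000  (ones: 4)
  rows 64-71 [p,q,r,s=1000]: 00000000  (ones: 0)
  rows 72-79 [p,q,r,s=1001]: 00110000  (ones: 2)
  rows 80-87 [p,q,r,s=1010]: 00000000  (ones: 0)
  rows 88-95 [p,q,r,s=1011]: 00110000  (ones: 2)
  rows 96-103 [p,q,r,s=1100]: 00000000  (ones: 0)
  rows 104-111 [p,q,r,s=1101]: 11110000  (ones: 4)
  rows 112-119 [p,q,r,s=1110]: 00000000  (ones: 0)
  rows 120-127 [p,q,r,s=1111]: 11110000  (ones: 4)
Disagreements = 0+4+0+4+0+4+0+4+0+2+0+2+0+4+0+4 = 28

28


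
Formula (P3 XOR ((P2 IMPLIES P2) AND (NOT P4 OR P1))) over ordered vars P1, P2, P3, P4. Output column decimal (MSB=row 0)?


Formula: (P3 XOR ((P2 IMPLIES P2) AND (NOT P4 OR P1))) over P1, P2, P3, P4 (16 rows)
Evaluate each row (bits = P1,P2,P3,P4, MSB first):
  row 0 [0000]: (0 XOR ((0 IMPLIES 0) AND (NOT 0 OR 0))) -> 1
  row 1 [0001]: (0 XOR ((0 IMPLIES 0) AND (NOT 1 OR 0))) -> 0
  row 2 [0010]: (1 XOR ((0 IMPLIES 0) AND (NOT 0 OR 0))) -> 0
  row 3 [0011]: (1 XOR ((0 IMPLIES 0) AND (NOT 1 OR 0))) -> 1
  row 4 [0100]: (0 XOR ((1 IMPLIES 1) AND (NOT 0 OR 0))) -> 1
  row 5 [0101]: (0 XOR ((1 IMPLIES 1) AND (NOT 1 OR 0))) -> 0
  row 6 [0110]: (1 XOR ((1 IMPLIES 1) AND (NOT 0 OR 0))) -> 0
  row 7 [0111]: (1 XOR ((1 IMPLIES 1) AND (NOT 1 OR 0))) -> 1
  row 8 [1000]: (0 XOR ((0 IMPLIES 0) AND (NOT 0 OR 1))) -> 1
  row 9 [1001]: (0 XOR ((0 IMPLIES 0) AND (NOT 1 OR 1))) -> 1
  row 10 [1010]: (1 XOR ((0 IMPLIES 0) AND (NOT 0 OR 1))) -> 0
  row 11 [1011]: (1 XOR ((0 IMPLIES 0) AND (NOT 1 OR 1))) -> 0
  row 12 [1100]: (0 XOR ((1 IMPLIES 1) AND (NOT 0 OR 1))) -> 1
  row 13 [1101]: (0 XOR ((1 IMPLIES 1) AND (NOT 1 OR 1))) -> 1
  row 14 [1110]: (1 XOR ((1 IMPLIES 1) AND (NOT 0 OR 1))) -> 0
  row 15 [1111]: (1 XOR ((1 IMPLIES 1) AND (NOT 1 OR 1))) -> 0
Full result column, 4 rows per line (P1,P2 fixed per line; P3,P4 runs 00..11 left to right):
  rows 0-3 [P1,P2=00]: 1001  = hex 9
  rows 4-7 [P1,P2=01]: 1001  = hex 9
  rows 8-11 [P1,P2=10]: 1100  = hex C
  rows 12-15 [P1,P2=11]: 1100  = hex C
Output column (row 0 .. row 15) = 1001100111001100
Output column grouped in 4s = 1001 1001 1100 1100 = 0x99CC
Convert to decimal digit by digit (value = value*16 + digit):
  9 -> 9
  9*16 + 9 = 153
  153*16 + 12 (C) = 2460
  2460*16 + 12 (C) = 39372
Decimal = 39372

39372


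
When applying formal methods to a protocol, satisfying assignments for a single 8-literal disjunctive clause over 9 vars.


Step 1: Total=2^9=512
Step 2: Unsat when all 8 false: 2^1=2
Step 3: Sat=512-2=510

510


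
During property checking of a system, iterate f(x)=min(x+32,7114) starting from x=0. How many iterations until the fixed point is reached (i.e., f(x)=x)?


Step 1: x=0, cap=7114, increment=32
Step 2: x grows by 32 each step until capped at 7114; fixed point is x=7114
Step 3: iterations = ceil(7114/32) = 223

223


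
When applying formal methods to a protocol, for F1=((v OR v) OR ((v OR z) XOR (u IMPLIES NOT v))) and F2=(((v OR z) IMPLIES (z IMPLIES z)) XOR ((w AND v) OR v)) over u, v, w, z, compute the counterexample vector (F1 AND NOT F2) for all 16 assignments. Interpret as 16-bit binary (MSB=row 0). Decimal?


F1 = ((v OR v) OR ((v OR z) XOR (u IMPLIES NOT v)))
F2 = (((v OR z) IMPLIES (z IMPLIES z)) XOR ((w AND v) OR v))
Counterexample to F1=>F2 is where F1=1 and F2=0.
Evaluate each row (bits = u,v,w,z, MSB first):
  row 0 [0000]: F1=1 F2=1 -> F1&~F2 -> 0
  row 1 [0001]: F1=0 F2=1 -> F1&~F2 -> 0
  row 2 [0010]: F1=1 F2=1 -> F1&~F2 -> 0
  row 3 [0011]: F1=0 F2=1 -> F1&~F2 -> 0
  row 4 [0100]: F1=1 F2=0 -> F1&~F2 -> 1
  row 5 [0101]: F1=1 F2=0 -> F1&~F2 -> 1
  row 6 [0110]: F1=1 F2=0 -> F1&~F2 -> 1
  row 7 [0111]: F1=1 F2=0 -> F1&~F2 -> 1
  row 8 [1000]: F1=1 F2=1 -> F1&~F2 -> 0
  row 9 [1001]: F1=0 F2=1 -> F1&~F2 -> 0
  row 10 [1010]: F1=1 F2=1 -> F1&~F2 -> 0
  row 11 [1011]: F1=0 F2=1 -> F1&~F2 -> 0
  row 12 [1100]: F1=1 F2=0 -> F1&~F2 -> 1
  row 13 [1101]: F1=1 F2=0 -> F1&~F2 -> 1
  row 14 [1110]: F1=1 F2=0 -> F1&~F2 -> 1
  row 15 [1111]: F1=1 F2=0 -> F1&~F2 -> 1
Full result column, 4 rows per line (u,v fixed per line; w,z runs 00..11 left to right):
  rows 0-3 [u,v=00]: 0000  = hex 0
  rows 4-7 [u,v=01]: 1111  = hex F
  rows 8-11 [u,v=10]: 0000  = hex 0
  rows 12-15 [u,v=11]: 1111  = hex F
Counterexample vector (row 0 .. row 15) = 0000111100001111
Output column grouped in 4s = 0000 1111 0000 1111 = 0x0F0F
Convert to decimal digit by digit (value = value*16 + digit):
  0 -> 0
  0*16 + 15 (F) = 15
  15*16 + 0 = 240
  240*16 + 15 (F) = 3855
Decimal = 3855

3855


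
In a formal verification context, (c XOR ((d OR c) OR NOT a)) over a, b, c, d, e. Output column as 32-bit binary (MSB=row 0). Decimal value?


Formula: (c XOR ((d OR c) OR NOT a)) over a, b, c, d, e (32 rows)
Evaluate each row (bits = a,b,c,d,e, MSB first):
  row 0 [00000]: (0 XOR ((0 OR 0) OR NOT 0)) -> 1
  row 1 [00001]: (0 XOR ((0 OR 0) OR NOT 0)) -> 1
  row 2 [00010]: (0 XOR ((1 OR 0) OR NOT 0)) -> 1
  row 3 [00011]: (0 XOR ((1 OR 0) OR NOT 0)) -> 1
  row 4 [00100]: (1 XOR ((0 OR 1) OR NOT 0)) -> 0
  row 5 [00101]: (1 XOR ((0 OR 1) OR NOT 0)) -> 0
  row 6 [00110]: (1 XOR ((1 OR 1) OR NOT 0)) -> 0
  row 7 [00111]: (1 XOR ((1 OR 1) OR NOT 0)) -> 0
  row 8 [01000]: (0 XOR ((0 OR 0) OR NOT 0)) -> 1
  row 9 [01001]: (0 XOR ((0 OR 0) OR NOT 0)) -> 1
  row 10 [01010]: (0 XOR ((1 OR 0) OR NOT 0)) -> 1
  row 11 [01011]: (0 XOR ((1 OR 0) OR NOT 0)) -> 1
  row 12 [01100]: (1 XOR ((0 OR 1) OR NOT 0)) -> 0
  row 13 [01101]: (1 XOR ((0 OR 1) OR NOT 0)) -> 0
  row 14 [01110]: (1 XOR ((1 OR 1) OR NOT 0)) -> 0
  row 15 [01111]: (1 XOR ((1 OR 1) OR NOT 0)) -> 0
  row 16 [10000]: (0 XOR ((0 OR 0) OR NOT 1)) -> 0
  row 17 [10001]: (0 XOR ((0 OR 0) OR NOT 1)) -> 0
  row 18 [10010]: (0 XOR ((1 OR 0) OR NOT 1)) -> 1
  row 19 [10011]: (0 XOR ((1 OR 0) OR NOT 1)) -> 1
  row 20 [10100]: (1 XOR ((0 OR 1) OR NOT 1)) -> 0
  row 21 [10101]: (1 XOR ((0 OR 1) OR NOT 1)) -> 0
  row 22 [10110]: (1 XOR ((1 OR 1) OR NOT 1)) -> 0
  row 23 [10111]: (1 XOR ((1 OR 1) OR NOT 1)) -> 0
  row 24 [11000]: (0 XOR ((0 OR 0) OR NOT 1)) -> 0
  row 25 [11001]: (0 XOR ((0 OR 0) OR NOT 1)) -> 0
  row 26 [11010]: (0 XOR ((1 OR 0) OR NOT 1)) -> 1
  row 27 [11011]: (0 XOR ((1 OR 0) OR NOT 1)) -> 1
  row 28 [11100]: (1 XOR ((0 OR 1) OR NOT 1)) -> 0
  row 29 [11101]: (1 XOR ((0 OR 1) OR NOT 1)) -> 0
  row 30 [11110]: (1 XOR ((1 OR 1) OR NOT 1)) -> 0
  row 31 [11111]: (1 XOR ((1 OR 1) OR NOT 1)) -> 0
Full result column, 4 rows per line (a,b,c fixed per line; d,e runs 00..11 left to right):
  rows 0-3 [a,b,c=000]: 1111  = hex F
  rows 4-7 [a,b,c=001]: 0000  = hex 0
  rows 8-11 [a,b,c=010]: 1111  = hex F
  rows 12-15 [a,b,c=011]: 0000  = hex 0
  rows 16-19 [a,b,c=100]: 0011  = hex 3
  rows 20-23 [a,b,c=101]: 0000  = hex 0
  rows 24-27 [a,b,c=110]: 0011  = hex 3
  rows 28-31 [a,b,c=111]: 0000  = hex 0
Output column (row 0 .. row 31) = 11110000111100000011000000110000
Output column grouped in 4s = 1111 0000 1111 0000 0011 0000 0011 0000 = 0xF0F03030
Convert to decimal digit by digit (value = value*16 + digit):
  F -> 15
  15*16 + 0 = 240
  240*16 + 15 (F) = 3855
  3855*16 + 0 = 61680
  61680*16 + 3 = 986883
  986883*16 + 0 = 15790128
  15790128*16 + 3 = 252642051
  252642051*16 + 0 = 4042272816
Decimal = 4042272816

4042272816


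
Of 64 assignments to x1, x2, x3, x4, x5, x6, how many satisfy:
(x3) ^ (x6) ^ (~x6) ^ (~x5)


CNF with 4 clauses over 6 vars (64 assignments).
An assignment satisfies CNF iff every clause has >=1 true literal.
Check each row (bits = x1,x2,x3,x4,x5,x6; clause T/F shown):
  row 0 [000000]: clauses=FFTT -> 0
  row 1 [000001]: clauses=FTFT -> 0
  row 2 [000010]: clauses=FFTF -> 0
  row 3 [000011]: clauses=FTFF -> 0
  row 4 [000100]: clauses=FFTT -> 0
  (every remaining row is evaluated the same way; all 64 results are listed next)
Full result column, 8 rows per line (x1,x2,x3 fixed per line; x4,x5,x6 runs 000..111 left to right):
  rows 0-7 [x1,x2,x3=000]: 00000000  (ones: 0)
  rows 8-15 [x1,x2,x3=001]: 00000000  (ones: 0)
  rows 16-23 [x1,x2,x3=010]: 00000000  (ones: 0)
  rows 24-31 [x1,x2,x3=011]: 00000000  (ones: 0)
  rows 32-39 [x1,x2,x3=100]: 00000000  (ones: 0)
  rows 40-47 [x1,x2,x3=101]: 00000000  (ones: 0)
  rows 48-55 [x1,x2,x3=110]: 00000000  (ones: 0)
  rows 56-63 [x1,x2,x3=111]: 00000000  (ones: 0)
Satisfying assignments = 0+0+0+0+0+0+0+0 = 0

0


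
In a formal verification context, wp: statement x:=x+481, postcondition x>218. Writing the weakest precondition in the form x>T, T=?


Formula: wp(x:=E, P) = P[E/x] (substitute E for x in postcondition)
Step 1: Postcondition: x>218
Step 2: Substitute x+481 for x: x+481>218
Step 3: Solve for x: x > 218-481 = -263

-263


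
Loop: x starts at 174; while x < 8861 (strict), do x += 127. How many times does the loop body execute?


Step 1: x goes from 174 toward 8861 by 127; the body runs while x<8861, so iterations = ceil((bound-start)/step)
Step 2: Distance=8687
Step 3: ceil(8687/127)=69

69


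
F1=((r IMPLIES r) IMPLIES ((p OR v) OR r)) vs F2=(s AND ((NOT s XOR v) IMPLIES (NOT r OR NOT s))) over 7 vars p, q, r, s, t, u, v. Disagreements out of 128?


F1 = ((r IMPLIES r) IMPLIES ((p OR v) OR r))
F2 = (s AND ((NOT s XOR v) IMPLIES (NOT r OR NOT s)))
Evaluate both on each of 128 rows (bits = p,q,r,s,t,u,v):
  row 0 [0000000]: F1=0 F2=0 -> 0
  row 1 [0000001]: F1=1 F2=0 (differ) -> 1
  row 2 [0000010]: F1=0 F2=0 -> 0
  row 3 [0000011]: F1=1 F2=0 (differ) -> 1
  row 4 [0000100]: F1=0 F2=0 -> 0
  (every remaining row is evaluated the same way; all 128 results are listed next)
Full result column, 8 rows per line (p,q,r,s fixed per line; t,u,v runs 000..111 left to right):
  rows 0-7 [p,q,r,s=0000]: 01010101  (ones: 4)
  rows 8-15 [p,q,r,s=0001]: 10101010  (ones: 4)
  rows 16-23 [p,q,r,s=0010]: 11111111  (ones: 8)
  rows 24-31 [p,q,r,s=0011]: 01010101  (ones: 4)
  rows 32-39 [p,q,r,s=0100]: 01010101  (ones: 4)
  rows 40-47 [p,q,r,s=0101]: 10101010  (ones: 4)
  rows 48-55 [p,q,r,s=0110]: 11111111  (ones: 8)
  rows 56-63 [p,q,r,s=0111]: 01010101  (ones: 4)
  rows 64-71 [p,q,r,s=1000]: 11111111  (ones: 8)
  rows 72-79 [p,q,r,s=1001]: 00000000  (ones: 0)
  rows 80-87 [p,q,r,s=1010]: 11111111  (ones: 8)
  rows 88-95 [p,q,r,s=1011]: 01010101  (ones: 4)
  rows 96-103 [p,q,r,s=1100]: 11111111  (ones: 8)
  rows 104-111 [p,q,r,s=1101]: 00000000  (ones: 0)
  rows 112-119 [p,q,r,s=1110]: 11111111  (ones: 8)
  rows 120-127 [p,q,r,s=1111]: 01010101  (ones: 4)
Disagreements = 4+4+8+4+4+4+8+4+8+0+8+4+8+0+8+4 = 80

80


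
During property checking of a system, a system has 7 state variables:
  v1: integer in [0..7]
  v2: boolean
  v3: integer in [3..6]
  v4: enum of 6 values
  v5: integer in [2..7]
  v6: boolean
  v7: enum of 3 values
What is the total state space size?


State space = product of domain sizes of all variables.
Domain sizes:
  v1 (integer in [0..7]): 8
  v2 (boolean): 2
  v3 (integer in [3..6]): 4
  v4 (enum of 6 values): 6
  v5 (integer in [2..7]): 6
  v6 (boolean): 2
  v7 (enum of 3 values): 3
Product = 8 * 2 * 4 * 6 * 6 * 2 * 3 = 13824

13824


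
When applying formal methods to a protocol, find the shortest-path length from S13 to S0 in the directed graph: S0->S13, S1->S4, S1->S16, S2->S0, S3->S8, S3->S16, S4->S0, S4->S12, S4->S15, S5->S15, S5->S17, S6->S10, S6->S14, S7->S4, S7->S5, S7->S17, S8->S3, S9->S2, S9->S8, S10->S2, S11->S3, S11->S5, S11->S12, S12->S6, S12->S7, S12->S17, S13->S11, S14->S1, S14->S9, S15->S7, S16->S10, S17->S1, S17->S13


BFS layer-by-layer from S13:
  dist 0: {S13}
  dist 1: {S11}
  dist 2: {S3, S5, S12}
  dist 3: {S6, S7, S8, S15, S16, S17}
  dist 4: {S1, S4, S10, S14}
  dist 5: {S0, S2, S9}
  -> S0 reached at distance 5
Shortest path length = 5

5


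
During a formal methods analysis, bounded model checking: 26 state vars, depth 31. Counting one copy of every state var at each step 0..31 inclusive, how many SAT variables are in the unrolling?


BMC unrolls to depth k, creating one copy of each state var for steps 0..k.
Step count = 31 + 1 = 32 (steps 0 through 31)
Vars per step = 26
Total = 26 * 32 = 832

832


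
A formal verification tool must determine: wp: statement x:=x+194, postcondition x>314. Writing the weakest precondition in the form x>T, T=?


Formula: wp(x:=E, P) = P[E/x] (substitute E for x in postcondition)
Step 1: Postcondition: x>314
Step 2: Substitute x+194 for x: x+194>314
Step 3: Solve for x: x > 314-194 = 120

120


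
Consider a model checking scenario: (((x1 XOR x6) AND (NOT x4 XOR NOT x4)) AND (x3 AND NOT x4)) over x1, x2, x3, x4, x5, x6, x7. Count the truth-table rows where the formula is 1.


Formula: (((x1 XOR x6) AND (NOT x4 XOR NOT x4)) AND (x3 AND NOT x4)) over 7 vars (128 rows)
Evaluate each row (x1, x2, x3, x4, x5, x6, x7 as bits, MSB first):
  row 0 [0000000]: (((0 XOR 0) AND (NOT 0 XOR NOT 0)) AND (0 AND NOT 0)) -> 0
  row 1 [0000001]: (((0 XOR 0) AND (NOT 0 XOR NOT 0)) AND (0 AND NOT 0)) -> 0
  row 2 [0000010]: (((0 XOR 1) AND (NOT 0 XOR NOT 0)) AND (0 AND NOT 0)) -> 0
  row 3 [0000011]: (((0 XOR 1) AND (NOT 0 XOR NOT 0)) AND (0 AND NOT 0)) -> 0
  row 4 [0000100]: (((0 XOR 0) AND (NOT 0 XOR NOT 0)) AND (0 AND NOT 0)) -> 0
  (every remaining row is evaluated the same way; all 128 results are listed next)
Full result column, 8 rows per line (x1,x2,x3,x4 fixed per line; x5,x6,x7 runs 000..111 left to right):
  rows 0-7 [x1,x2,x3,x4=0000]: 00000000  (ones: 0)
  rows 8-15 [x1,x2,x3,x4=0001]: 00000000  (ones: 0)
  rows 16-23 [x1,x2,x3,x4=0010]: 00000000  (ones: 0)
  rows 24-31 [x1,x2,x3,x4=0011]: 00000000  (ones: 0)
  rows 32-39 [x1,x2,x3,x4=0100]: 00000000  (ones: 0)
  rows 40-47 [x1,x2,x3,x4=0101]: 00000000  (ones: 0)
  rows 48-55 [x1,x2,x3,x4=0110]: 00000000  (ones: 0)
  rows 56-63 [x1,x2,x3,x4=0111]: 00000000  (ones: 0)
  rows 64-71 [x1,x2,x3,x4=1000]: 00000000  (ones: 0)
  rows 72-79 [x1,x2,x3,x4=1001]: 00000000  (ones: 0)
  rows 80-87 [x1,x2,x3,x4=1010]: 00000000  (ones: 0)
  rows 88-95 [x1,x2,x3,x4=1011]: 00000000  (ones: 0)
  rows 96-103 [x1,x2,x3,x4=1100]: 00000000  (ones: 0)
  rows 104-111 [x1,x2,x3,x4=1101]: 00000000  (ones: 0)
  rows 112-119 [x1,x2,x3,x4=1110]: 00000000  (ones: 0)
  rows 120-127 [x1,x2,x3,x4=1111]: 00000000  (ones: 0)
Count of 1-rows = 0+0+0+0+0+0+0+0+0+0+0+0+0+0+0+0 = 0

0


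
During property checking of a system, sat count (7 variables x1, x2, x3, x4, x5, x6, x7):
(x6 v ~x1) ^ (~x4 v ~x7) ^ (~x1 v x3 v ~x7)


CNF with 3 clauses over 7 vars (128 assignments).
An assignment satisfies CNF iff every clause has >=1 true literal.
Check each row (bits = x1,x2,x3,x4,x5,x6,x7; clause T/F shown):
  row 0 [0000000]: clauses=TTT -> 1
  row 1 [0000001]: clauses=TTT -> 1
  row 2 [0000010]: clauses=TTT -> 1
  row 3 [0000011]: clauses=TTT -> 1
  row 4 [0000100]: clauses=TTT -> 1
  (every remaining row is evaluated the same way; all 128 results are listed next)
Full result column, 8 rows per line (x1,x2,x3,x4 fixed per line; x5,x6,x7 runs 000..111 left to right):
  rows 0-7 [x1,x2,x3,x4=0000]: 11111111  (ones: 8)
  rows 8-15 [x1,x2,x3,x4=0001]: 10101010  (ones: 4)
  rows 16-23 [x1,x2,x3,x4=0010]: 11111111  (ones: 8)
  rows 24-31 [x1,x2,x3,x4=0011]: 10101010  (ones: 4)
  rows 32-39 [x1,x2,x3,x4=0100]: 11111111  (ones: 8)
  rows 40-47 [x1,x2,x3,x4=0101]: 10101010  (ones: 4)
  rows 48-55 [x1,x2,x3,x4=0110]: 11111111  (ones: 8)
  rows 56-63 [x1,x2,x3,x4=0111]: 10101010  (ones: 4)
  rows 64-71 [x1,x2,x3,x4=1000]: 00100010  (ones: 2)
  rows 72-79 [x1,x2,x3,x4=1001]: 00100010  (ones: 2)
  rows 80-87 [x1,x2,x3,x4=1010]: 00110011  (ones: 4)
  rows 88-95 [x1,x2,x3,x4=1011]: 00100010  (ones: 2)
  rows 96-103 [x1,x2,x3,x4=1100]: 00100010  (ones: 2)
  rows 104-111 [x1,x2,x3,x4=1101]: 00100010  (ones: 2)
  rows 112-119 [x1,x2,x3,x4=1110]: 00110011  (ones: 4)
  rows 120-127 [x1,x2,x3,x4=1111]: 00100010  (ones: 2)
Satisfying assignments = 8+4+8+4+8+4+8+4+2+2+4+2+2+2+4+2 = 68

68
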